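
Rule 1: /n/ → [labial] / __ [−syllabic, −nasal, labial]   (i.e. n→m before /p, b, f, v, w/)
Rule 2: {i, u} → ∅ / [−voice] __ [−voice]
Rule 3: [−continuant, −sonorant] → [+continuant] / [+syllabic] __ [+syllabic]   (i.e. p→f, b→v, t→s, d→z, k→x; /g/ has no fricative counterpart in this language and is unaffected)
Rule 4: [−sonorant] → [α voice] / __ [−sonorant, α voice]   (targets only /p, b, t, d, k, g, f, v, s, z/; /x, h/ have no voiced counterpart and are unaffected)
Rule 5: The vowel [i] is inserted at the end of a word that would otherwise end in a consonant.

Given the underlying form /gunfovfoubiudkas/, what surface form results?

gumfoffouviutkasi

Rule 1 (nasal place assimilation): /n/ precedes the labial consonant /f/, so it assimilates in place to [m]. /gunfovfoubiudkas/ → gumfovfoubiudkas.
Rule 2 (high vowel syncope): no segment meets the environment; /gumfovfoubiudkas/ is unchanged.
Rule 3 (intervocalic spirantization): /b/ is a stop between vowels /u/ and /i/, so it spirantizes to the fricative [v]. /gumfovfoubiudkas/ → gumfovfouviudkas.
Rule 4 (regressive voicing assimilation): /v/ precedes the voiceless obstruent /f/, so it devoices to [f] by assimilation. /d/ precedes the voiceless obstruent /k/, so it devoices to [t] by assimilation. /gumfovfouviudkas/ → gumfoffouviutkas.
Rule 5 (final i-epenthesis): the form ends in the consonant /s/, so [i] is inserted word-finally. /gumfoffouviutkas/ → gumfoffouviutkasi.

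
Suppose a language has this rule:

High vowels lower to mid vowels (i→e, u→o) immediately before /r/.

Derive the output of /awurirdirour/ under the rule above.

aworerderoor

/u/ is a high vowel immediately before /r/, so it lowers to [o].
/i/ is a high vowel immediately before /r/, so it lowers to [e].
/i/ is a high vowel immediately before /r/, so it lowers to [e].
/u/ is a high vowel immediately before /r/, so it lowers to [o].
Surface form: [aworerderoor].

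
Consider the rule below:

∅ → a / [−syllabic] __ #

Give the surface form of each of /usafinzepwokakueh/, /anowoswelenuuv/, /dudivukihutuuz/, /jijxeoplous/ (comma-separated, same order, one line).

usafinzepwokakueha, anowoswelenuuva, dudivukihutuuza, jijxeoplousa

/usafinzepwokakueh/: the form ends in the consonant /h/, so [a] is inserted word-finally. → [usafinzepwokakueha].
/anowoswelenuuv/: the form ends in the consonant /v/, so [a] is inserted word-finally. → [anowoswelenuuva].
/dudivukihutuuz/: the form ends in the consonant /z/, so [a] is inserted word-finally. → [dudivukihutuuza].
/jijxeoplous/: the form ends in the consonant /s/, so [a] is inserted word-finally. → [jijxeoplousa].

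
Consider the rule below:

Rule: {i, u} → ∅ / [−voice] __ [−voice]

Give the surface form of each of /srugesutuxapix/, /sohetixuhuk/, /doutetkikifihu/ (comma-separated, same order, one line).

/srugesutuxapix/: /u/ is a high vowel flanked by voiceless consonants /s/ and /t/, so it deletes. /u/ is a high vowel flanked by voiceless consonants /t/ and /x/, so it deletes. /i/ is a high vowel flanked by voiceless consonants /p/ and /x/, so it deletes. → [srugestxapx].
/sohetixuhuk/: /i/ is a high vowel flanked by voiceless consonants /t/ and /x/, so it deletes. /u/ is a high vowel flanked by voiceless consonants /x/ and /h/, so it deletes. /u/ is a high vowel flanked by voiceless consonants /h/ and /k/, so it deletes. → [sohetxhk].
/doutetkikifihu/: /i/ is a high vowel flanked by voiceless consonants /k/ and /k/, so it deletes. /i/ is a high vowel flanked by voiceless consonants /k/ and /f/, so it deletes. /i/ is a high vowel flanked by voiceless consonants /f/ and /h/, so it deletes. → [doutetkkfhu].

srugestxapx, sohetxhk, doutetkkfhu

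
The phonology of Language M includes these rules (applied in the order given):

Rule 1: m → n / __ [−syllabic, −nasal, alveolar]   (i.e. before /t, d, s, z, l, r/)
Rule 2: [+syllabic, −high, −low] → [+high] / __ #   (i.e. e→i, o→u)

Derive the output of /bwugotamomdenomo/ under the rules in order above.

bwugotamondenomu

Rule 1 (nasal place assimilation): /m/ precedes the alveolar consonant /d/, so it assimilates in place to [n]. /bwugotamomdenomo/ → bwugotamondenomo.
Rule 2 (final vowel raising): /o/ is a mid vowel in word-final position, so it raises to [u]. /bwugotamondenomo/ → bwugotamondenomu.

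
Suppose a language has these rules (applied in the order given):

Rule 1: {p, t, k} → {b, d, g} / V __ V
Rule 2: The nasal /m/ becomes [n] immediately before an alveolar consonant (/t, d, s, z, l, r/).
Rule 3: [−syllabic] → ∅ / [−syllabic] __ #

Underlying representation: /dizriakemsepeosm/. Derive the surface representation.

dizriagensebeos

Rule 1 (intervocalic voicing): /k/ is a voiceless stop between vowels /a/ and /e/, so it voices to [g]. /p/ is a voiceless stop between vowels /e/ and /e/, so it voices to [b]. /dizriakemsepeosm/ → dizriagemsebeosm.
Rule 2 (nasal place assimilation): /m/ precedes the alveolar consonant /s/, so it assimilates in place to [n]. /dizriagemsebeosm/ → dizriagensebeosm.
Rule 3 (final cluster simplification): /m/ is the second consonant of a word-final cluster /sm/, so it deletes. /dizriagensebeosm/ → dizriagensebeos.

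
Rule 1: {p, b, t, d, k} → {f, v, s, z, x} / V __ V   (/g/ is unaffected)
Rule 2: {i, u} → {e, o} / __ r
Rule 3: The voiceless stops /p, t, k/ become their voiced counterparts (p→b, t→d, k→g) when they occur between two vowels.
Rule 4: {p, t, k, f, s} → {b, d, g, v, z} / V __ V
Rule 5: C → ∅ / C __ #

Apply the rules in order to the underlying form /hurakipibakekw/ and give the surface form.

Rule 1 (intervocalic spirantization): /k/ is a stop between vowels /a/ and /i/, so it spirantizes to the fricative [x]. /p/ is a stop between vowels /i/ and /i/, so it spirantizes to the fricative [f]. /b/ is a stop between vowels /i/ and /a/, so it spirantizes to the fricative [v]. /k/ is a stop between vowels /a/ and /e/, so it spirantizes to the fricative [x]. /hurakipibakekw/ → huraxifivaxekw.
Rule 2 (pre-rhotic lowering): /u/ is a high vowel immediately before /r/, so it lowers to [o]. /huraxifivaxekw/ → horaxifivaxekw.
Rule 3 (intervocalic voicing): no segment meets the environment; /horaxifivaxekw/ is unchanged.
Rule 4 (intervocalic voicing): /f/ is a voiceless obstruent between vowels /i/ and /i/, so it voices to [v]. /horaxifivaxekw/ → horaxivivaxekw.
Rule 5 (final cluster simplification): /w/ is the second consonant of a word-final cluster /kw/, so it deletes. /horaxivivaxekw/ → horaxivivaxek.

horaxivivaxek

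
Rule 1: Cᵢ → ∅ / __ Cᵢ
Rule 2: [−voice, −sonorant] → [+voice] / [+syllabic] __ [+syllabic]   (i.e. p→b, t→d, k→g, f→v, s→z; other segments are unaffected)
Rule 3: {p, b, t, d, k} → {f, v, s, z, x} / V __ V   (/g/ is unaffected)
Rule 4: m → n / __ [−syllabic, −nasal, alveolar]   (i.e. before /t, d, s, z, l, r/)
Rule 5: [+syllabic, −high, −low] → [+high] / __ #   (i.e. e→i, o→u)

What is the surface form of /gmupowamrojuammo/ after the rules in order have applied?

gmuvowanrojuamu

Rule 1 (degemination): /mm/ is a geminate; the first /m/ deletes. /gmupowamrojuammo/ → gmupowamrojuamo.
Rule 2 (intervocalic voicing): /p/ is a voiceless obstruent between vowels /u/ and /o/, so it voices to [b]. /gmupowamrojuamo/ → gmubowamrojuamo.
Rule 3 (intervocalic spirantization): /b/ is a stop between vowels /u/ and /o/, so it spirantizes to the fricative [v]. /gmubowamrojuamo/ → gmuvowamrojuamo.
Rule 4 (nasal place assimilation): /m/ precedes the alveolar consonant /r/, so it assimilates in place to [n]. /gmuvowamrojuamo/ → gmuvowanrojuamo.
Rule 5 (final vowel raising): /o/ is a mid vowel in word-final position, so it raises to [u]. /gmuvowanrojuamo/ → gmuvowanrojuamu.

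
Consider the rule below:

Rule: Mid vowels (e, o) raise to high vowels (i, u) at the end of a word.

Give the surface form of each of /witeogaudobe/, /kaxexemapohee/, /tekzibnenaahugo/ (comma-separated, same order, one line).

/witeogaudobe/: /e/ is a mid vowel in word-final position, so it raises to [i]. → [witeogaudobi].
/kaxexemapohee/: /e/ is a mid vowel in word-final position, so it raises to [i]. → [kaxexemapohei].
/tekzibnenaahugo/: /o/ is a mid vowel in word-final position, so it raises to [u]. → [tekzibnenaahugu].

witeogaudobi, kaxexemapohei, tekzibnenaahugu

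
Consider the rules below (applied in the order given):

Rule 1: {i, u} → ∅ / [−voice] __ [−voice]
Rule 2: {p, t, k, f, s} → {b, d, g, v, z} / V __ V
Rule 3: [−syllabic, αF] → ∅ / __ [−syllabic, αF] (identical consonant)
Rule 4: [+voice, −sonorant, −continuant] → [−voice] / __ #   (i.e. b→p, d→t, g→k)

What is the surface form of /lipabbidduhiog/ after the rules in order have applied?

Rule 1 (high vowel syncope): no segment meets the environment; /lipabbidduhiog/ is unchanged.
Rule 2 (intervocalic voicing): /p/ is a voiceless obstruent between vowels /i/ and /a/, so it voices to [b]. /lipabbidduhiog/ → libabbidduhiog.
Rule 3 (degemination): /bb/ is a geminate; the first /b/ deletes. /dd/ is a geminate; the first /d/ deletes. /libabbidduhiog/ → libabiduhiog.
Rule 4 (final devoicing): /g/ is a voiced stop in word-final position, so it devoices to [k]. /libabiduhiog/ → libabiduhiok.

libabiduhiok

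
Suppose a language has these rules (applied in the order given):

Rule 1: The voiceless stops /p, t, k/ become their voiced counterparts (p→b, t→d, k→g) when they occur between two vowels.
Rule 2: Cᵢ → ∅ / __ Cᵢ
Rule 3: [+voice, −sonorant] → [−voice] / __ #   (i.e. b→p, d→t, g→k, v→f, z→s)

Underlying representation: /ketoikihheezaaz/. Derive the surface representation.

Rule 1 (intervocalic voicing): /t/ is a voiceless stop between vowels /e/ and /o/, so it voices to [d]. /k/ is a voiceless stop between vowels /i/ and /i/, so it voices to [g]. /ketoikihheezaaz/ → kedoigihheezaaz.
Rule 2 (degemination): /hh/ is a geminate; the first /h/ deletes. /kedoigihheezaaz/ → kedoigiheezaaz.
Rule 3 (final devoicing): /z/ is a voiced obstruent in word-final position, so it devoices to [s]. /kedoigiheezaaz/ → kedoigiheezaas.

kedoigiheezaas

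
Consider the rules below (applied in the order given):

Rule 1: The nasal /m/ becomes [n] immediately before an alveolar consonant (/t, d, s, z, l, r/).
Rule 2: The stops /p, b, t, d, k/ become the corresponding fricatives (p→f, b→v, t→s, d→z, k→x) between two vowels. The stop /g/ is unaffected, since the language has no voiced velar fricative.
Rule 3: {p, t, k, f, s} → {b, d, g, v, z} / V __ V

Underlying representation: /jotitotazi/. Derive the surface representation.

Rule 1 (nasal place assimilation): no segment meets the environment; /jotitotazi/ is unchanged.
Rule 2 (intervocalic spirantization): /t/ is a stop between vowels /o/ and /i/, so it spirantizes to the fricative [s]. /t/ is a stop between vowels /i/ and /o/, so it spirantizes to the fricative [s]. /t/ is a stop between vowels /o/ and /a/, so it spirantizes to the fricative [s]. /jotitotazi/ → josisosazi.
Rule 3 (intervocalic voicing): /s/ is a voiceless obstruent between vowels /o/ and /i/, so it voices to [z]. /s/ is a voiceless obstruent between vowels /i/ and /o/, so it voices to [z]. /s/ is a voiceless obstruent between vowels /o/ and /a/, so it voices to [z]. /josisosazi/ → jozizozazi.

jozizozazi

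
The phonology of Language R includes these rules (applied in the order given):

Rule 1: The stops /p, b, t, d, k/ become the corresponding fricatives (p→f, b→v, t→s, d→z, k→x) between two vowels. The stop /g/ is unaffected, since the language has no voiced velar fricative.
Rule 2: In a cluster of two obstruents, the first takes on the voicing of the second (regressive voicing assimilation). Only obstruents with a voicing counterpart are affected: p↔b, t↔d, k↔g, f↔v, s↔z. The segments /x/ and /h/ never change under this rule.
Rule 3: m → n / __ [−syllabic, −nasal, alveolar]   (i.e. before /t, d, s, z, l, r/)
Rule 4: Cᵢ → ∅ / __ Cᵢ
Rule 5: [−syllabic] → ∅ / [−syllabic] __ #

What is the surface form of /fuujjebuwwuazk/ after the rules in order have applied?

fuujevuwuas

Rule 1 (intervocalic spirantization): /b/ is a stop between vowels /e/ and /u/, so it spirantizes to the fricative [v]. /fuujjebuwwuazk/ → fuujjevuwwuazk.
Rule 2 (regressive voicing assimilation): /z/ precedes the voiceless obstruent /k/, so it devoices to [s] by assimilation. /fuujjevuwwuazk/ → fuujjevuwwuask.
Rule 3 (nasal place assimilation): no segment meets the environment; /fuujjevuwwuask/ is unchanged.
Rule 4 (degemination): /jj/ is a geminate; the first /j/ deletes. /ww/ is a geminate; the first /w/ deletes. /fuujjevuwwuask/ → fuujevuwuask.
Rule 5 (final cluster simplification): /k/ is the second consonant of a word-final cluster /sk/, so it deletes. /fuujevuwuask/ → fuujevuwuas.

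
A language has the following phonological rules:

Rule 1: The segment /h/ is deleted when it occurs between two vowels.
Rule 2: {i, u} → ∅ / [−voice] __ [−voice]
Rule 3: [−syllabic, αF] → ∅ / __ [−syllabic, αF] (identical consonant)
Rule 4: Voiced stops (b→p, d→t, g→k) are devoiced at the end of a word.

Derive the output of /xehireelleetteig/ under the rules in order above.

Rule 1 (intervocalic h-deletion): /h/ occurs between vowels /e/ and /i/, so it deletes. /xehireelleetteig/ → xeireelleetteig.
Rule 2 (high vowel syncope): no segment meets the environment; /xeireelleetteig/ is unchanged.
Rule 3 (degemination): /ll/ is a geminate; the first /l/ deletes. /tt/ is a geminate; the first /t/ deletes. /xeireelleetteig/ → xeireeleeteig.
Rule 4 (final devoicing): /g/ is a voiced stop in word-final position, so it devoices to [k]. /xeireeleeteig/ → xeireeleeteik.

xeireeleeteik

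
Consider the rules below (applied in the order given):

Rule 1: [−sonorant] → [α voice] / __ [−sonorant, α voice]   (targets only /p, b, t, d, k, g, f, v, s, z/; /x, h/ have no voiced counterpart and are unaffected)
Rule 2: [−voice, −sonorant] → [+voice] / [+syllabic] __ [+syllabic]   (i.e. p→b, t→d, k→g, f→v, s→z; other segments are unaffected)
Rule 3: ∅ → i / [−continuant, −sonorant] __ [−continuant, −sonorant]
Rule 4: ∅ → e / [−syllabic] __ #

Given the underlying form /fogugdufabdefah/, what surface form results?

fogugiduvabidevahe

Rule 1 (regressive voicing assimilation): no segment meets the environment; /fogugdufabdefah/ is unchanged.
Rule 2 (intervocalic voicing): /f/ is a voiceless obstruent between vowels /u/ and /a/, so it voices to [v]. /f/ is a voiceless obstruent between vowels /e/ and /a/, so it voices to [v]. /fogugdufabdefah/ → fogugduvabdevah.
Rule 3 (stop-cluster i-epenthesis): /g/ and /d/ form a stop–stop cluster, so [i] is inserted between them. /b/ and /d/ form a stop–stop cluster, so [i] is inserted between them. /fogugduvabdevah/ → fogugiduvabidevah.
Rule 4 (final e-epenthesis): the form ends in the consonant /h/, so [e] is inserted word-finally. /fogugiduvabidevah/ → fogugiduvabidevahe.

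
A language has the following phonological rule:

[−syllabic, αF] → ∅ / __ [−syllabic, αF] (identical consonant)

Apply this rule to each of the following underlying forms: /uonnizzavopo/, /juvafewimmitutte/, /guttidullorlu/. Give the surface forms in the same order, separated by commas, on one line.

/uonnizzavopo/: /nn/ is a geminate; the first /n/ deletes. /zz/ is a geminate; the first /z/ deletes. → [uonizavopo].
/juvafewimmitutte/: /mm/ is a geminate; the first /m/ deletes. /tt/ is a geminate; the first /t/ deletes. → [juvafewimitute].
/guttidullorlu/: /tt/ is a geminate; the first /t/ deletes. /ll/ is a geminate; the first /l/ deletes. → [gutidulorlu].

uonizavopo, juvafewimitute, gutidulorlu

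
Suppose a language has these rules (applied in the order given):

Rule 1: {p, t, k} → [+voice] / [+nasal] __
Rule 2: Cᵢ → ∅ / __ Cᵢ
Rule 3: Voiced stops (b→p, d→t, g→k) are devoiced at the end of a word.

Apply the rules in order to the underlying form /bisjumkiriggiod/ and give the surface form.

bisjumgirigiot

Rule 1 (post-nasal voicing): /k/ is a voiceless stop immediately after the nasal /m/, so it voices to [g]. /bisjumkiriggiod/ → bisjumgiriggiod.
Rule 2 (degemination): /gg/ is a geminate; the first /g/ deletes. /bisjumgiriggiod/ → bisjumgirigiod.
Rule 3 (final devoicing): /d/ is a voiced stop in word-final position, so it devoices to [t]. /bisjumgirigiod/ → bisjumgirigiot.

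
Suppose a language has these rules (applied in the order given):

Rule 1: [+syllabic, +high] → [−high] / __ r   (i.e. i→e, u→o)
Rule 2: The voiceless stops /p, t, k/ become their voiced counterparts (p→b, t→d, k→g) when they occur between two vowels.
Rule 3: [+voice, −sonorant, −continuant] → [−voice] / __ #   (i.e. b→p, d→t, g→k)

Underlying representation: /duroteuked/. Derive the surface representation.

Rule 1 (pre-rhotic lowering): /u/ is a high vowel immediately before /r/, so it lowers to [o]. /duroteuked/ → doroteuked.
Rule 2 (intervocalic voicing): /t/ is a voiceless stop between vowels /o/ and /e/, so it voices to [d]. /k/ is a voiceless stop between vowels /u/ and /e/, so it voices to [g]. /doroteuked/ → dorodeuged.
Rule 3 (final devoicing): /d/ is a voiced stop in word-final position, so it devoices to [t]. /dorodeuged/ → dorodeuget.

dorodeuget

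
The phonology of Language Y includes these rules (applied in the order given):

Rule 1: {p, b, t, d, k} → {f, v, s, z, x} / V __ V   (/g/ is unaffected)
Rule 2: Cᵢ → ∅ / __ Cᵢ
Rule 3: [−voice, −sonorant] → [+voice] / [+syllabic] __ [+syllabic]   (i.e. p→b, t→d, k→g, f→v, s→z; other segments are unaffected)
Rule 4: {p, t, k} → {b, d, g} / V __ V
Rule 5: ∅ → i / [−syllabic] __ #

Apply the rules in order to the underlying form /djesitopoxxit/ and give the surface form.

djezizovoxiti

Rule 1 (intervocalic spirantization): /t/ is a stop between vowels /i/ and /o/, so it spirantizes to the fricative [s]. /p/ is a stop between vowels /o/ and /o/, so it spirantizes to the fricative [f]. /djesitopoxxit/ → djesisofoxxit.
Rule 2 (degemination): /xx/ is a geminate; the first /x/ deletes. /djesisofoxxit/ → djesisofoxit.
Rule 3 (intervocalic voicing): /s/ is a voiceless obstruent between vowels /e/ and /i/, so it voices to [z]. /s/ is a voiceless obstruent between vowels /i/ and /o/, so it voices to [z]. /f/ is a voiceless obstruent between vowels /o/ and /o/, so it voices to [v]. /djesisofoxit/ → djezizovoxit.
Rule 4 (intervocalic voicing): no segment meets the environment; /djezizovoxit/ is unchanged.
Rule 5 (final i-epenthesis): the form ends in the consonant /t/, so [i] is inserted word-finally. /djezizovoxit/ → djezizovoxiti.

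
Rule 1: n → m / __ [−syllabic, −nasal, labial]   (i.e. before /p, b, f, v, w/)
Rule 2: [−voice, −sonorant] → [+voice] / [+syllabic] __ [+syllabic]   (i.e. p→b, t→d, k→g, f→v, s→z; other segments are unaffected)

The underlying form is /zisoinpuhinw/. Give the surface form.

Rule 1 (nasal place assimilation): /n/ precedes the labial consonant /p/, so it assimilates in place to [m]. /n/ precedes the labial consonant /w/, so it assimilates in place to [m]. /zisoinpuhinw/ → zisoimpuhimw.
Rule 2 (intervocalic voicing): /s/ is a voiceless obstruent between vowels /i/ and /o/, so it voices to [z]. /zisoimpuhimw/ → zizoimpuhimw.

zizoimpuhimw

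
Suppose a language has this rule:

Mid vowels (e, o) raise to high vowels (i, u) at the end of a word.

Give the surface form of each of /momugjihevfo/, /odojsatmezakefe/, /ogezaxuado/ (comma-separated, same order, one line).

momugjihevfu, odojsatmezakefi, ogezaxuadu

/momugjihevfo/: /o/ is a mid vowel in word-final position, so it raises to [u]. → [momugjihevfu].
/odojsatmezakefe/: /e/ is a mid vowel in word-final position, so it raises to [i]. → [odojsatmezakefi].
/ogezaxuado/: /o/ is a mid vowel in word-final position, so it raises to [u]. → [ogezaxuadu].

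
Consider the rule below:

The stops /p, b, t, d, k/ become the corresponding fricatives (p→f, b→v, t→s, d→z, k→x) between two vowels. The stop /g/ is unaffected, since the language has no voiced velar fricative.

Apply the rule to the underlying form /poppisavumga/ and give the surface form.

poppisavumga

No segment of /poppisavumga/ meets the structural description of the rule, so the form surfaces unchanged.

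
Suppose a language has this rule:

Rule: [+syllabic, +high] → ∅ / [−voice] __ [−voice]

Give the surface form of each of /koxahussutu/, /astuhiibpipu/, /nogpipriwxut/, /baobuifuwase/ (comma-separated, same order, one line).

/koxahussutu/: /u/ is a high vowel flanked by voiceless consonants /h/ and /s/, so it deletes. /u/ is a high vowel flanked by voiceless consonants /s/ and /t/, so it deletes. → [koxahsstu].
/astuhiibpipu/: /u/ is a high vowel flanked by voiceless consonants /t/ and /h/, so it deletes. /i/ is a high vowel flanked by voiceless consonants /p/ and /p/, so it deletes. → [asthiibppu].
/nogpipriwxut/: /i/ is a high vowel flanked by voiceless consonants /p/ and /p/, so it deletes. /u/ is a high vowel flanked by voiceless consonants /x/ and /t/, so it deletes. → [nogppriwxt].
/baobuifuwase/: the rule's environment is not met; surfaces unchanged as [baobuifuwase].

koxahsstu, asthiibppu, nogppriwxt, baobuifuwase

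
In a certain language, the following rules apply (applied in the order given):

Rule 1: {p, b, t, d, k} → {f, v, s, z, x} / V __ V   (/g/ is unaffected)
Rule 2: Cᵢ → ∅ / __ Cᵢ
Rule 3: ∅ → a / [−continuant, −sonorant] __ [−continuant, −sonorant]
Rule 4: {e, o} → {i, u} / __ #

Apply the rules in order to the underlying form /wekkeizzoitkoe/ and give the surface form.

wekeizoitakoi

Rule 1 (intervocalic spirantization): no segment meets the environment; /wekkeizzoitkoe/ is unchanged.
Rule 2 (degemination): /kk/ is a geminate; the first /k/ deletes. /zz/ is a geminate; the first /z/ deletes. /wekkeizzoitkoe/ → wekeizoitkoe.
Rule 3 (stop-cluster a-epenthesis): /t/ and /k/ form a stop–stop cluster, so [a] is inserted between them. /wekeizoitkoe/ → wekeizoitakoe.
Rule 4 (final vowel raising): /e/ is a mid vowel in word-final position, so it raises to [i]. /wekeizoitakoe/ → wekeizoitakoi.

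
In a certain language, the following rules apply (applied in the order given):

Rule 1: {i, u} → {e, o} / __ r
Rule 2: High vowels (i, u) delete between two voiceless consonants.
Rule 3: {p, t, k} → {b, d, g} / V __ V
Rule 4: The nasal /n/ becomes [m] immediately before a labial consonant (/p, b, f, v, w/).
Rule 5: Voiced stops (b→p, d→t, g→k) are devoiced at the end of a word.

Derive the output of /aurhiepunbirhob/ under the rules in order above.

aorhiebumberhop

Rule 1 (pre-rhotic lowering): /u/ is a high vowel immediately before /r/, so it lowers to [o]. /i/ is a high vowel immediately before /r/, so it lowers to [e]. /aurhiepunbirhob/ → aorhiepunberhob.
Rule 2 (high vowel syncope): no segment meets the environment; /aorhiepunberhob/ is unchanged.
Rule 3 (intervocalic voicing): /p/ is a voiceless stop between vowels /e/ and /u/, so it voices to [b]. /aorhiepunberhob/ → aorhiebunberhob.
Rule 4 (nasal place assimilation): /n/ precedes the labial consonant /b/, so it assimilates in place to [m]. /aorhiebunberhob/ → aorhiebumberhob.
Rule 5 (final devoicing): /b/ is a voiced stop in word-final position, so it devoices to [p]. /aorhiebumberhob/ → aorhiebumberhop.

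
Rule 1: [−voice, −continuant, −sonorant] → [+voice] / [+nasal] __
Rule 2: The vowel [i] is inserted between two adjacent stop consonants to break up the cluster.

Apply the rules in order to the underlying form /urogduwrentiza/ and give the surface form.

urogiduwrendiza

Rule 1 (post-nasal voicing): /t/ is a voiceless stop immediately after the nasal /n/, so it voices to [d]. /urogduwrentiza/ → urogduwrendiza.
Rule 2 (stop-cluster i-epenthesis): /g/ and /d/ form a stop–stop cluster, so [i] is inserted between them. /urogduwrendiza/ → urogiduwrendiza.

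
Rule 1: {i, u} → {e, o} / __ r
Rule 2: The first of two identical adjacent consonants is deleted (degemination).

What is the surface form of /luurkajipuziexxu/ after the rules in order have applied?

luorkajipuziexu

Rule 1 (pre-rhotic lowering): /u/ is a high vowel immediately before /r/, so it lowers to [o]. /luurkajipuziexxu/ → luorkajipuziexxu.
Rule 2 (degemination): /xx/ is a geminate; the first /x/ deletes. /luorkajipuziexxu/ → luorkajipuziexu.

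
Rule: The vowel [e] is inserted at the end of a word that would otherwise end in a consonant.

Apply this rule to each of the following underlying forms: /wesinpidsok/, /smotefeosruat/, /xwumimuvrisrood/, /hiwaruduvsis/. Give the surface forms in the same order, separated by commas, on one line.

/wesinpidsok/: the form ends in the consonant /k/, so [e] is inserted word-finally. → [wesinpidsoke].
/smotefeosruat/: the form ends in the consonant /t/, so [e] is inserted word-finally. → [smotefeosruate].
/xwumimuvrisrood/: the form ends in the consonant /d/, so [e] is inserted word-finally. → [xwumimuvrisroode].
/hiwaruduvsis/: the form ends in the consonant /s/, so [e] is inserted word-finally. → [hiwaruduvsise].

wesinpidsoke, smotefeosruate, xwumimuvrisroode, hiwaruduvsise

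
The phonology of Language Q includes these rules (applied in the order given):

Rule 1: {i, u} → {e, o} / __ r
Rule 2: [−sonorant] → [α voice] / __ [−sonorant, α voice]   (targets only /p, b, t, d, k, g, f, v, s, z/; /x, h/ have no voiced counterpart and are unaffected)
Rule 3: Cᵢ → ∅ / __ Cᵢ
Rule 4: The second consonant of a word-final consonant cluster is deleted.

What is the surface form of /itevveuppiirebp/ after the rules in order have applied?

iteveupierep

Rule 1 (pre-rhotic lowering): /i/ is a high vowel immediately before /r/, so it lowers to [e]. /itevveuppiirebp/ → itevveuppierebp.
Rule 2 (regressive voicing assimilation): /b/ precedes the voiceless obstruent /p/, so it devoices to [p] by assimilation. /itevveuppierebp/ → itevveuppierepp.
Rule 3 (degemination): /vv/ is a geminate; the first /v/ deletes. /pp/ is a geminate; the first /p/ deletes. /pp/ is a geminate; the first /p/ deletes. /itevveuppierepp/ → iteveupierep.
Rule 4 (final cluster simplification): no segment meets the environment; /iteveupierep/ is unchanged.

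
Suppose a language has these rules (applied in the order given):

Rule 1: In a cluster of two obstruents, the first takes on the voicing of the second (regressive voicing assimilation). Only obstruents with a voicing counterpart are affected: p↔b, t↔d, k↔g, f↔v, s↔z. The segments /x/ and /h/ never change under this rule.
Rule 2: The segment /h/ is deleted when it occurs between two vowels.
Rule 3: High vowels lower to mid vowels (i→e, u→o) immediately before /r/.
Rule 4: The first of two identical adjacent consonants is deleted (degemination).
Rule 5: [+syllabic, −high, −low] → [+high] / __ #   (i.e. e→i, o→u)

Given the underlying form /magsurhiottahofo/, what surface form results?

maksorhiotaofu

Rule 1 (regressive voicing assimilation): /g/ precedes the voiceless obstruent /s/, so it devoices to [k] by assimilation. /magsurhiottahofo/ → maksurhiottahofo.
Rule 2 (intervocalic h-deletion): /h/ occurs between vowels /a/ and /o/, so it deletes. /maksurhiottahofo/ → maksurhiottaofo.
Rule 3 (pre-rhotic lowering): /u/ is a high vowel immediately before /r/, so it lowers to [o]. /maksurhiottaofo/ → maksorhiottaofo.
Rule 4 (degemination): /tt/ is a geminate; the first /t/ deletes. /maksorhiottaofo/ → maksorhiotaofo.
Rule 5 (final vowel raising): /o/ is a mid vowel in word-final position, so it raises to [u]. /maksorhiotaofo/ → maksorhiotaofu.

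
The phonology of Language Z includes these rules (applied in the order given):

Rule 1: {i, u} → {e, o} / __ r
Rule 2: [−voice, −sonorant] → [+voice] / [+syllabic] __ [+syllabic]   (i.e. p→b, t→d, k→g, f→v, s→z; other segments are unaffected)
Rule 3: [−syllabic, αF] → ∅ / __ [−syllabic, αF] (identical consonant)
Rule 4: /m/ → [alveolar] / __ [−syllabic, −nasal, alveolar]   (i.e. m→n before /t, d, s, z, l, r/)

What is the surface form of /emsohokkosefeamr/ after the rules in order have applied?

ensohokozeveanr

Rule 1 (pre-rhotic lowering): no segment meets the environment; /emsohokkosefeamr/ is unchanged.
Rule 2 (intervocalic voicing): /s/ is a voiceless obstruent between vowels /o/ and /e/, so it voices to [z]. /f/ is a voiceless obstruent between vowels /e/ and /e/, so it voices to [v]. /emsohokkosefeamr/ → emsohokkozeveamr.
Rule 3 (degemination): /kk/ is a geminate; the first /k/ deletes. /emsohokkozeveamr/ → emsohokozeveamr.
Rule 4 (nasal place assimilation): /m/ precedes the alveolar consonant /s/, so it assimilates in place to [n]. /m/ precedes the alveolar consonant /r/, so it assimilates in place to [n]. /emsohokozeveamr/ → ensohokozeveanr.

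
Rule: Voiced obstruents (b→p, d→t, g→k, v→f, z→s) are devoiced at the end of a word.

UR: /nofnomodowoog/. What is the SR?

nofnomodowook

/g/ is a voiced obstruent in word-final position, so it devoices to [k].
Surface form: [nofnomodowook].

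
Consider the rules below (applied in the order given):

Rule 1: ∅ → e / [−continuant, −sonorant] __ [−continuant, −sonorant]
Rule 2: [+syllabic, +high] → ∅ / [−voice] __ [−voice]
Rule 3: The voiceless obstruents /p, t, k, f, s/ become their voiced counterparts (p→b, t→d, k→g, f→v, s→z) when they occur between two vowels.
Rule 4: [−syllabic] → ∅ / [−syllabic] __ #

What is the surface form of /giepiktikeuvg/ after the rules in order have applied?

Rule 1 (stop-cluster e-epenthesis): /k/ and /t/ form a stop–stop cluster, so [e] is inserted between them. /giepiktikeuvg/ → giepiketikeuvg.
Rule 2 (high vowel syncope): /i/ is a high vowel flanked by voiceless consonants /p/ and /k/, so it deletes. /i/ is a high vowel flanked by voiceless consonants /t/ and /k/, so it deletes. /giepiketikeuvg/ → giepketkeuvg.
Rule 3 (intervocalic voicing): no segment meets the environment; /giepketkeuvg/ is unchanged.
Rule 4 (final cluster simplification): /g/ is the second consonant of a word-final cluster /vg/, so it deletes. /giepketkeuvg/ → giepketkeuv.

giepketkeuv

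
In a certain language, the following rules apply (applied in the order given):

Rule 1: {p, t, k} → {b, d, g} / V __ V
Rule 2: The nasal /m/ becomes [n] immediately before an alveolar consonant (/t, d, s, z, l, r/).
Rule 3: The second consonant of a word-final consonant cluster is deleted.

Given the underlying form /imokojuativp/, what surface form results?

Rule 1 (intervocalic voicing): /k/ is a voiceless stop between vowels /o/ and /o/, so it voices to [g]. /t/ is a voiceless stop between vowels /a/ and /i/, so it voices to [d]. /imokojuativp/ → imogojuadivp.
Rule 2 (nasal place assimilation): no segment meets the environment; /imogojuadivp/ is unchanged.
Rule 3 (final cluster simplification): /p/ is the second consonant of a word-final cluster /vp/, so it deletes. /imogojuadivp/ → imogojuadiv.

imogojuadiv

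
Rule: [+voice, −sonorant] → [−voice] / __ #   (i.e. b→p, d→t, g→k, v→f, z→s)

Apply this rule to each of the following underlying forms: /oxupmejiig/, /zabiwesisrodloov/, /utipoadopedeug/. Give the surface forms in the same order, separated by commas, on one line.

/oxupmejiig/: /g/ is a voiced obstruent in word-final position, so it devoices to [k]. → [oxupmejiik].
/zabiwesisrodloov/: /v/ is a voiced obstruent in word-final position, so it devoices to [f]. → [zabiwesisrodloof].
/utipoadopedeug/: /g/ is a voiced obstruent in word-final position, so it devoices to [k]. → [utipoadopedeuk].

oxupmejiik, zabiwesisrodloof, utipoadopedeuk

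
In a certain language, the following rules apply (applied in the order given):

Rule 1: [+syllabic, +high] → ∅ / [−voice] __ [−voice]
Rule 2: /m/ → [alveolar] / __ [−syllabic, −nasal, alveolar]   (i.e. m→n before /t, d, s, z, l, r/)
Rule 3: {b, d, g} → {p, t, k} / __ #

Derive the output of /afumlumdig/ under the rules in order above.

afunlundik

Rule 1 (high vowel syncope): no segment meets the environment; /afumlumdig/ is unchanged.
Rule 2 (nasal place assimilation): /m/ precedes the alveolar consonant /l/, so it assimilates in place to [n]. /m/ precedes the alveolar consonant /d/, so it assimilates in place to [n]. /afumlumdig/ → afunlundig.
Rule 3 (final devoicing): /g/ is a voiced stop in word-final position, so it devoices to [k]. /afunlundig/ → afunlundik.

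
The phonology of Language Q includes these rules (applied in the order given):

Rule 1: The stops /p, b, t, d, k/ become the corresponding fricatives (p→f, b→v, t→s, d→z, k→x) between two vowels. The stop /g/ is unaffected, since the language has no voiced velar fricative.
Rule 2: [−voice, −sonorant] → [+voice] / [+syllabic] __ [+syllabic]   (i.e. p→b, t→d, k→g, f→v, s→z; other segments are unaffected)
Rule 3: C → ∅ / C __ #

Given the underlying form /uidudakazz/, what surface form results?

Rule 1 (intervocalic spirantization): /d/ is a stop between vowels /i/ and /u/, so it spirantizes to the fricative [z]. /d/ is a stop between vowels /u/ and /a/, so it spirantizes to the fricative [z]. /k/ is a stop between vowels /a/ and /a/, so it spirantizes to the fricative [x]. /uidudakazz/ → uizuzaxazz.
Rule 2 (intervocalic voicing): no segment meets the environment; /uizuzaxazz/ is unchanged.
Rule 3 (final cluster simplification): /z/ is the second consonant of a word-final cluster /zz/, so it deletes. /uizuzaxazz/ → uizuzaxaz.

uizuzaxaz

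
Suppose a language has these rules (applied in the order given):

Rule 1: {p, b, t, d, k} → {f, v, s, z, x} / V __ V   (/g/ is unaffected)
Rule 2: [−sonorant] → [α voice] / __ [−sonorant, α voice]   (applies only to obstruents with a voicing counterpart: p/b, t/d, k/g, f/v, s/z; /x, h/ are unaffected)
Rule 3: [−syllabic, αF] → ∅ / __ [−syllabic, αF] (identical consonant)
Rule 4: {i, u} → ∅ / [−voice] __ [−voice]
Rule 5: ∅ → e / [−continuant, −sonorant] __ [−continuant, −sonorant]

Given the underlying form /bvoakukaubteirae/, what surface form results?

bvoaxxaupeteirae

Rule 1 (intervocalic spirantization): /k/ is a stop between vowels /a/ and /u/, so it spirantizes to the fricative [x]. /k/ is a stop between vowels /u/ and /a/, so it spirantizes to the fricative [x]. /bvoakukaubteirae/ → bvoaxuxaubteirae.
Rule 2 (regressive voicing assimilation): /b/ precedes the voiceless obstruent /t/, so it devoices to [p] by assimilation. /bvoaxuxaubteirae/ → bvoaxuxaupteirae.
Rule 3 (degemination): no segment meets the environment; /bvoaxuxaupteirae/ is unchanged.
Rule 4 (high vowel syncope): /u/ is a high vowel flanked by voiceless consonants /x/ and /x/, so it deletes. /bvoaxuxaupteirae/ → bvoaxxaupteirae.
Rule 5 (stop-cluster e-epenthesis): /p/ and /t/ form a stop–stop cluster, so [e] is inserted between them. /bvoaxxaupteirae/ → bvoaxxaupeteirae.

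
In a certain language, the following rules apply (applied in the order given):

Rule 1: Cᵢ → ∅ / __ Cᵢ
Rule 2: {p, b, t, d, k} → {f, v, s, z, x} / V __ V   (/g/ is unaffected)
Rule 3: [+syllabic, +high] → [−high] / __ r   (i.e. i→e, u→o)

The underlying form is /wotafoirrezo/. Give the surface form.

wosafoerezo

Rule 1 (degemination): /rr/ is a geminate; the first /r/ deletes. /wotafoirrezo/ → wotafoirezo.
Rule 2 (intervocalic spirantization): /t/ is a stop between vowels /o/ and /a/, so it spirantizes to the fricative [s]. /wotafoirezo/ → wosafoirezo.
Rule 3 (pre-rhotic lowering): /i/ is a high vowel immediately before /r/, so it lowers to [e]. /wosafoirezo/ → wosafoerezo.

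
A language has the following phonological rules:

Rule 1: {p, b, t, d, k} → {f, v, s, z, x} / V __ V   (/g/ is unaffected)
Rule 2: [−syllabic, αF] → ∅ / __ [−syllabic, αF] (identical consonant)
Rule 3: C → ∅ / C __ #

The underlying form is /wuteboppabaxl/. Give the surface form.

Rule 1 (intervocalic spirantization): /t/ is a stop between vowels /u/ and /e/, so it spirantizes to the fricative [s]. /b/ is a stop between vowels /e/ and /o/, so it spirantizes to the fricative [v]. /b/ is a stop between vowels /a/ and /a/, so it spirantizes to the fricative [v]. /wuteboppabaxl/ → wusevoppavaxl.
Rule 2 (degemination): /pp/ is a geminate; the first /p/ deletes. /wusevoppavaxl/ → wusevopavaxl.
Rule 3 (final cluster simplification): /l/ is the second consonant of a word-final cluster /xl/, so it deletes. /wusevopavaxl/ → wusevopavax.

wusevopavax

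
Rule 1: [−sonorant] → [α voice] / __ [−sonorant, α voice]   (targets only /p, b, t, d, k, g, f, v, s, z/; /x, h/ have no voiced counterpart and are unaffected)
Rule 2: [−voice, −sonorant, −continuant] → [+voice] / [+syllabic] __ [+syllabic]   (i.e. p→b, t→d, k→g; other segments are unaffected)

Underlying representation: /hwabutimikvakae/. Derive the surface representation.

Rule 1 (regressive voicing assimilation): /k/ precedes the voiced obstruent /v/, so it voices to [g] by assimilation. /hwabutimikvakae/ → hwabutimigvakae.
Rule 2 (intervocalic voicing): /t/ is a voiceless stop between vowels /u/ and /i/, so it voices to [d]. /k/ is a voiceless stop between vowels /a/ and /a/, so it voices to [g]. /hwabutimigvakae/ → hwabudimigvagae.

hwabudimigvagae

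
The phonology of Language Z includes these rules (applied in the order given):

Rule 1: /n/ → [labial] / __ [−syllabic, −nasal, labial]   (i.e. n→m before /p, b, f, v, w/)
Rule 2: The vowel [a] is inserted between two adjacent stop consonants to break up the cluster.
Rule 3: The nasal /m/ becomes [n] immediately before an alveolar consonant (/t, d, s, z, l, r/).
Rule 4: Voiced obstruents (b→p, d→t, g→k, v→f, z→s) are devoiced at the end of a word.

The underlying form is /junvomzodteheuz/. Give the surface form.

jumvonzodateheus

Rule 1 (nasal place assimilation): /n/ precedes the labial consonant /v/, so it assimilates in place to [m]. /junvomzodteheuz/ → jumvomzodteheuz.
Rule 2 (stop-cluster a-epenthesis): /d/ and /t/ form a stop–stop cluster, so [a] is inserted between them. /jumvomzodteheuz/ → jumvomzodateheuz.
Rule 3 (nasal place assimilation): /m/ precedes the alveolar consonant /z/, so it assimilates in place to [n]. /jumvomzodateheuz/ → jumvonzodateheuz.
Rule 4 (final devoicing): /z/ is a voiced obstruent in word-final position, so it devoices to [s]. /jumvonzodateheuz/ → jumvonzodateheus.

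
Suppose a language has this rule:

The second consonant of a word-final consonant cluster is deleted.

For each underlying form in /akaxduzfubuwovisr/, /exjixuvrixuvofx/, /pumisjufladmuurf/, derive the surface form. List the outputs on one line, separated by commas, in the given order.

akaxduzfubuwovis, exjixuvrixuvof, pumisjufladmuur

/akaxduzfubuwovisr/: /r/ is the second consonant of a word-final cluster /sr/, so it deletes. → [akaxduzfubuwovis].
/exjixuvrixuvofx/: /x/ is the second consonant of a word-final cluster /fx/, so it deletes. → [exjixuvrixuvof].
/pumisjufladmuurf/: /f/ is the second consonant of a word-final cluster /rf/, so it deletes. → [pumisjufladmuur].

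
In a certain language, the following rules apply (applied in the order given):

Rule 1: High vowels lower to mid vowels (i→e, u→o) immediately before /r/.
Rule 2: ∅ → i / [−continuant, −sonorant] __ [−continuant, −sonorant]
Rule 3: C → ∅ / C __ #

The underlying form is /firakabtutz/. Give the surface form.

ferakabitut

Rule 1 (pre-rhotic lowering): /i/ is a high vowel immediately before /r/, so it lowers to [e]. /firakabtutz/ → ferakabtutz.
Rule 2 (stop-cluster i-epenthesis): /b/ and /t/ form a stop–stop cluster, so [i] is inserted between them. /ferakabtutz/ → ferakabitutz.
Rule 3 (final cluster simplification): /z/ is the second consonant of a word-final cluster /tz/, so it deletes. /ferakabitutz/ → ferakabitut.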